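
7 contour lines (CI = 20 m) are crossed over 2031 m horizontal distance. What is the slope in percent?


elevation change = 7 * 20 = 140 m
slope = 140 / 2031 * 100 = 6.9%

6.9%


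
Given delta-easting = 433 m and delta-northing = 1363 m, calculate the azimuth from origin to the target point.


az = atan2(433, 1363) = 17.6 deg
adjusted to 0-360: 17.6 degrees

17.6 degrees


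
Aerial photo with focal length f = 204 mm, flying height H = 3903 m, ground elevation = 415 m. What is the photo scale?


scale = f / (H - h) = 204 mm / 3488 m = 204 / 3488000 = 1:17098

1:17098


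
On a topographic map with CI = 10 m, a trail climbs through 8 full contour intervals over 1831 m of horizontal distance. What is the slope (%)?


elevation change = 8 * 10 = 80 m
slope = 80 / 1831 * 100 = 4.4%

4.4%


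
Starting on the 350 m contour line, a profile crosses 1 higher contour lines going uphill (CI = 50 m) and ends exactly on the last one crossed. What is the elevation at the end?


elevation = 350 + 1 * 50 = 400 m

400 m


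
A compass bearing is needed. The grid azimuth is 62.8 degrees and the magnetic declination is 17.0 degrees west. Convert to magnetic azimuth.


magnetic azimuth = grid azimuth - declination (east +ve)
mag_az = 62.8 - -17.0 = 79.8 degrees

79.8 degrees


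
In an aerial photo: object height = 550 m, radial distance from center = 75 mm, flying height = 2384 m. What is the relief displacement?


d = h * r / H = 550 * 75 / 2384 = 17.3 mm

17.3 mm


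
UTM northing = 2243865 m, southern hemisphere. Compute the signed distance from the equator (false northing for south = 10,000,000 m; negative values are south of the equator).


For southern: actual = 2243865 - 10000000 = -7756135 m

-7756135 m


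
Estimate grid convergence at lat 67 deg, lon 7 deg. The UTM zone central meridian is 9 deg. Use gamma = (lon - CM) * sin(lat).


gamma = (7 - 9) * sin(67) = -2 * 0.920505 = -1.841 degrees

-1.841 degrees


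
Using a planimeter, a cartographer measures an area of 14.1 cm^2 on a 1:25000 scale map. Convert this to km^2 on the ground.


ground_area = 14.1 * (25000/100)^2 = 881250.0 m^2 = 0.88125 km^2 ≈ 0.881 km^2

0.881 km^2


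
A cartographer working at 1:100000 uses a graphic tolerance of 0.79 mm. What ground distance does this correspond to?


ground = 0.79 mm * 100000 / 1000 = 79.0 m

79.0 m


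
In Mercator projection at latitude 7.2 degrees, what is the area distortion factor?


area_distortion = 1/cos^2(7.2) = 1.016

1.016


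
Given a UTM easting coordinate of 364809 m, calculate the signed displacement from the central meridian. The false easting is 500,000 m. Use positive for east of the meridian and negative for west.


displacement = 364809 - 500000 = -135191 m

-135191 m


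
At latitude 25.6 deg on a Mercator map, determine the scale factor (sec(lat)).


SF = 1 / cos(25.6) = 1 / 0.901833 = 1.109

1.109


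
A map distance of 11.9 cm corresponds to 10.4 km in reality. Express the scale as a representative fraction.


ground = 10.4 km = 1040000 cm; RF denominator = ground / map = 1040000 / 11.9 ≈ 87395; RF = 1:87395

1:87395


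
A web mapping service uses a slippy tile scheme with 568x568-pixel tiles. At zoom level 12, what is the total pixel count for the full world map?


tiles per axis = 2^12 = 4096
total tiles = 4096^2 = 16777216
pixels per axis = 4096 * 568 = 2326528
total pixels = 2326528^2 = 5412732534784

5412732534784 pixels


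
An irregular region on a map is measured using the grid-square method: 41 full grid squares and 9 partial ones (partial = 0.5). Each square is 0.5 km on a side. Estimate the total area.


effective squares = 41 + 9 * 0.5 = 45.5
area = 45.5 * 0.25 = 11.375 km^2

11.375 km^2


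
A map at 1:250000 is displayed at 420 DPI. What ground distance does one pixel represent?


pixel_cm = 2.54 / 420 ≈ 0.006048 cm
ground = pixel_cm * 250000 / 100 = 2.54 * 250000 / (420 * 100) = 635000 / 42000 ≈ 15.12 m

15.12 m


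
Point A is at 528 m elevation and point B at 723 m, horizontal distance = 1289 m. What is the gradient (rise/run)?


gradient = (723 - 528) / 1289 = 195 / 1289 = 0.1513

0.1513


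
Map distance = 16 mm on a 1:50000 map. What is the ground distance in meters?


ground = 16 mm * 50000 / 1000 = 800.0 m

800.0 m


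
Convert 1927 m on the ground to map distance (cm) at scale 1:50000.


map_cm = 1927 * 100 / 50000 = 3.854 cm ≈ 3.85 cm

3.85 cm


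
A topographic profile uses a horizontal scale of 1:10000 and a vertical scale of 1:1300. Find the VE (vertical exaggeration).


VE = horizontal_scale / vertical_scale = 10000 / 1300 ≈ 7.7

7.7x


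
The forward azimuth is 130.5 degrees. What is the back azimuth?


back azimuth = (130.5 + 180) mod 360 = 310.5 degrees

310.5 degrees


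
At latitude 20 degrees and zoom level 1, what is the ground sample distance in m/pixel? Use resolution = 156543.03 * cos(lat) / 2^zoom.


res = 156543.03 * cos(20) / 2^1 = 156543.03 * 0.93969262 / 2 = 73551.17 m/pixel

73551.17 m/pixel


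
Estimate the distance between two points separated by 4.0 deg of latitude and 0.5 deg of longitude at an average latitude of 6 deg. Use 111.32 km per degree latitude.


dlat_km = 4.0 * 111.32 = 445.28
dlon_km = 0.5 * 111.32 * cos(6) ≈ 55.355
dist = sqrt(445.28^2 + 55.355^2) ≈ 448.7 km

448.7 km


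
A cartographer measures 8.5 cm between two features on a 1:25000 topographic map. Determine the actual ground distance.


ground = 8.5 cm * 25000 / 100 = 2125.0 m = 2.125 km

2.125 km


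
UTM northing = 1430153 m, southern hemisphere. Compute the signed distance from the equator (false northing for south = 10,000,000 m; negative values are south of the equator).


For southern: actual = 1430153 - 10000000 = -8569847 m

-8569847 m


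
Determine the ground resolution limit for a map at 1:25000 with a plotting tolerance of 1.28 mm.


ground = 1.28 mm * 25000 / 1000 = 32.0 m

32.0 m


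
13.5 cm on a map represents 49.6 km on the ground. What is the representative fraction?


ground = 49.6 km = 4960000 cm; RF denominator = ground / map = 4960000 / 13.5 ≈ 367407; RF = 1:367407

1:367407


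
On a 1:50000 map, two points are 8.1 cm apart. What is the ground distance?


ground = 8.1 cm * 50000 / 100 = 4050.0 m = 4.05 km

4.05 km


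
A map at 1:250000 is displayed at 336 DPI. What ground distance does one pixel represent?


pixel_cm = 2.54 / 336 ≈ 0.00756 cm
ground = pixel_cm * 250000 / 100 = 2.54 * 250000 / (336 * 100) = 635000 / 33600 ≈ 18.9 m

18.9 m


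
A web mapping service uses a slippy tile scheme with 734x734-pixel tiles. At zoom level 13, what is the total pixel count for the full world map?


tiles per axis = 2^13 = 8192
total tiles = 8192^2 = 67108864
pixels per axis = 8192 * 734 = 6012928
total pixels = 6012928^2 = 36155303133184

36155303133184 pixels


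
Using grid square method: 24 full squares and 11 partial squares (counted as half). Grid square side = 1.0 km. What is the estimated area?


effective squares = 24 + 11 * 0.5 = 29.5
area = 29.5 * 1.0 = 29.5 km^2

29.5 km^2


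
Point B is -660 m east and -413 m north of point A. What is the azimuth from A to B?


az = atan2(-660, -413) = -122.0 deg
adjusted to 0-360: 238.0 degrees

238.0 degrees


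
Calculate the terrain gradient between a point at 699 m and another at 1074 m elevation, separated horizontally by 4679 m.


gradient = (1074 - 699) / 4679 = 375 / 4679 = 0.0801

0.0801


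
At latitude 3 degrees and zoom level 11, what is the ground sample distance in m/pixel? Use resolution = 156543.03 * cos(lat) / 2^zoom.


res = 156543.03 * cos(3) / 2^11 = 156543.03 * 0.99862953 / 2048 = 76.33 m/pixel

76.33 m/pixel


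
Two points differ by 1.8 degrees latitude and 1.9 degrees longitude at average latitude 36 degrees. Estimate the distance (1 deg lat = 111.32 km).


dlat_km = 1.8 * 111.32 = 200.376
dlon_km = 1.9 * 111.32 * cos(36) ≈ 171.114
dist = sqrt(200.376^2 + 171.114^2) ≈ 263.5 km

263.5 km


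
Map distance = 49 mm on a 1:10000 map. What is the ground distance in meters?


ground = 49 mm * 10000 / 1000 = 490.0 m

490.0 m


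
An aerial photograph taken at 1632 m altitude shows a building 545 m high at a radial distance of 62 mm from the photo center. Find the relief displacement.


d = h * r / H = 545 * 62 / 1632 = 20.7 mm

20.7 mm


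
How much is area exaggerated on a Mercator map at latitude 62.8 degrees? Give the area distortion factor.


area_distortion = 1/cos^2(62.8) = 4.786

4.786


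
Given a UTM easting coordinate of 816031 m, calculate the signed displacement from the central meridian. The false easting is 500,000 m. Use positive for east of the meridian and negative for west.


displacement = 816031 - 500000 = 316031 m

316031 m


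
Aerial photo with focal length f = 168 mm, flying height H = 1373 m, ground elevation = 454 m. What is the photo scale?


scale = f / (H - h) = 168 mm / 919 m = 168 / 919000 = 1:5470

1:5470


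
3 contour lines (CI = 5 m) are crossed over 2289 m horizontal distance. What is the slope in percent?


elevation change = 3 * 5 = 15 m
slope = 15 / 2289 * 100 = 0.7%

0.7%


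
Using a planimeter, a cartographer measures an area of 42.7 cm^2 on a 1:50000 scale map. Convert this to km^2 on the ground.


ground_area = 42.7 * (50000/100)^2 = 10675000.0 m^2 = 10.675 km^2

10.675 km^2


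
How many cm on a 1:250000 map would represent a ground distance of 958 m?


map_cm = 958 * 100 / 250000 = 0.3832 cm ≈ 0.38 cm

0.38 cm


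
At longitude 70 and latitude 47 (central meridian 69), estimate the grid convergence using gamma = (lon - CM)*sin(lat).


gamma = (70 - 69) * sin(47) = 1 * 0.731354 = 0.731 degrees

0.731 degrees


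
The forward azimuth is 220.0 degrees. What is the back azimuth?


back azimuth = (220.0 + 180) mod 360 = 40.0 degrees

40.0 degrees


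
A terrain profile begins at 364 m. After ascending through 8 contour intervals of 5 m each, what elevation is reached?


elevation = 364 + 8 * 5 = 404 m

404 m


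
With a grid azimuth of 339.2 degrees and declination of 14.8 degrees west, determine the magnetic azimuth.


magnetic azimuth = grid azimuth - declination (east +ve)
mag_az = 339.2 - -14.8 = 354.0 degrees

354.0 degrees


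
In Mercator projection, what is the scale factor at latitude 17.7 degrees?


SF = 1 / cos(17.7) = 1 / 0.952661 = 1.05

1.05


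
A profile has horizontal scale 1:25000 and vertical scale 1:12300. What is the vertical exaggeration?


VE = horizontal_scale / vertical_scale = 25000 / 12300 ≈ 2.0

2.0x


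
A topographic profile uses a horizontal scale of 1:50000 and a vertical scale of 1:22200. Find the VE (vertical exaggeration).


VE = horizontal_scale / vertical_scale = 50000 / 22200 ≈ 2.3

2.3x


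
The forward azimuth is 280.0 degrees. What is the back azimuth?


back azimuth = (280.0 + 180) mod 360 = 100.0 degrees

100.0 degrees


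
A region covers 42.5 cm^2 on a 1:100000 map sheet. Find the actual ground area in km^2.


ground_area = 42.5 * (100000/100)^2 = 42500000.0 m^2 = 42.5 km^2

42.5 km^2


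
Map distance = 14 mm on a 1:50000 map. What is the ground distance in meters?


ground = 14 mm * 50000 / 1000 = 700.0 m

700.0 m


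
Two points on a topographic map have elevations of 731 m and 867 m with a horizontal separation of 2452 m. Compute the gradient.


gradient = (867 - 731) / 2452 = 136 / 2452 = 0.0555

0.0555


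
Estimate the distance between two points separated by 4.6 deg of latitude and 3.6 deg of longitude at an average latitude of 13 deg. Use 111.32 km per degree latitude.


dlat_km = 4.6 * 111.32 = 512.072
dlon_km = 3.6 * 111.32 * cos(13) ≈ 390.481
dist = sqrt(512.072^2 + 390.481^2) ≈ 644.0 km

644.0 km


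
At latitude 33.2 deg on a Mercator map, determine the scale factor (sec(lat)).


SF = 1 / cos(33.2) = 1 / 0.836764 = 1.195

1.195


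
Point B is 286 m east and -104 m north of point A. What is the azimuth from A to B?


az = atan2(286, -104) = 110.0 deg
adjusted to 0-360: 110.0 degrees

110.0 degrees


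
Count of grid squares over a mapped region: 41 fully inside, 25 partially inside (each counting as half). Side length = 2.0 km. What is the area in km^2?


effective squares = 41 + 25 * 0.5 = 53.5
area = 53.5 * 4.0 = 214.0 km^2

214.0 km^2


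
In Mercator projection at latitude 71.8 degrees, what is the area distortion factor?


area_distortion = 1/cos^2(71.8) = 10.251

10.251


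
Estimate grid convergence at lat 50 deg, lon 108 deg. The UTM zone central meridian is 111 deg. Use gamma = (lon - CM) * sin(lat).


gamma = (108 - 111) * sin(50) = -3 * 0.766044 = -2.298 degrees

-2.298 degrees


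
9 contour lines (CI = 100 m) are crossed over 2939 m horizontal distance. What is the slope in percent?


elevation change = 9 * 100 = 900 m
slope = 900 / 2939 * 100 = 30.6%

30.6%


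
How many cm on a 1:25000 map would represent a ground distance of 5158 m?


map_cm = 5158 * 100 / 25000 = 20.632 cm ≈ 20.63 cm

20.63 cm


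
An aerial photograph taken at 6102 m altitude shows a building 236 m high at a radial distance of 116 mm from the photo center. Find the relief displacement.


d = h * r / H = 236 * 116 / 6102 = 4.49 mm

4.49 mm


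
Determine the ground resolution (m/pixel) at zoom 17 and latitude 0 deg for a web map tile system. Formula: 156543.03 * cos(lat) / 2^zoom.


res = 156543.03 * cos(0) / 2^17 = 156543.03 * 1.0 / 131072 = 1.19 m/pixel

1.19 m/pixel


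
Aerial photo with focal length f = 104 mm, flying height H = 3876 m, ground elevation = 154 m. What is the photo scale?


scale = f / (H - h) = 104 mm / 3722 m = 104 / 3722000 = 1:35788

1:35788


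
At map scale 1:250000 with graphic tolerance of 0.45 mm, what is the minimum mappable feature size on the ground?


ground = 0.45 mm * 250000 / 1000 = 112.5 m

112.5 m


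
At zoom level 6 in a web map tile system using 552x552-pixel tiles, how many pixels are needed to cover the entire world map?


tiles per axis = 2^6 = 64
total tiles = 64^2 = 4096
pixels per axis = 64 * 552 = 35328
total pixels = 35328^2 = 1248067584

1248067584 pixels


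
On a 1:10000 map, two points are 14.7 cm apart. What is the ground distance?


ground = 14.7 cm * 10000 / 100 = 1470.0 m = 1.47 km

1.47 km


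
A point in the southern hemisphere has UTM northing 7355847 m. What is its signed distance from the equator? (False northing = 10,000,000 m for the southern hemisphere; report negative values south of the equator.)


For southern: actual = 7355847 - 10000000 = -2644153 m

-2644153 m


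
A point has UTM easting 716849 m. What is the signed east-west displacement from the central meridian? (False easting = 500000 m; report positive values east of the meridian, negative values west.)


displacement = 716849 - 500000 = 216849 m

216849 m


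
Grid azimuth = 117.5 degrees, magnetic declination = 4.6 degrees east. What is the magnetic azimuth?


magnetic azimuth = grid azimuth - declination (east +ve)
mag_az = 117.5 - 4.6 = 112.9 degrees

112.9 degrees


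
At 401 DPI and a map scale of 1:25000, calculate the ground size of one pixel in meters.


pixel_cm = 2.54 / 401 ≈ 0.006334 cm
ground = pixel_cm * 25000 / 100 = 2.54 * 25000 / (401 * 100) = 63500 / 40100 ≈ 1.58 m

1.58 m


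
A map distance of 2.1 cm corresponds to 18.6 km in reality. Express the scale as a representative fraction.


ground = 18.6 km = 1860000 cm; RF denominator = ground / map = 1860000 / 2.1 ≈ 885714; RF = 1:885714

1:885714


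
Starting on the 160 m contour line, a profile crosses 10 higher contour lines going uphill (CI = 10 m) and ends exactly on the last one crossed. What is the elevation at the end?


elevation = 160 + 10 * 10 = 260 m

260 m


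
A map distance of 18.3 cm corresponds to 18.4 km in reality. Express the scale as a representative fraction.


ground = 18.4 km = 1840000 cm; RF denominator = ground / map = 1840000 / 18.3 ≈ 100546; RF = 1:100546

1:100546


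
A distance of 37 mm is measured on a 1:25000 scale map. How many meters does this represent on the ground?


ground = 37 mm * 25000 / 1000 = 925.0 m

925.0 m


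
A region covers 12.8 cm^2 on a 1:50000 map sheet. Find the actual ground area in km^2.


ground_area = 12.8 * (50000/100)^2 = 3200000.0 m^2 = 3.2 km^2

3.2 km^2


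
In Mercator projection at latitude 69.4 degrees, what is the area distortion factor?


area_distortion = 1/cos^2(69.4) = 8.078

8.078


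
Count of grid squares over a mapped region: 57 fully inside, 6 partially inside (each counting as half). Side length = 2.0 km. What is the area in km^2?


effective squares = 57 + 6 * 0.5 = 60.0
area = 60.0 * 4.0 = 240.0 km^2

240.0 km^2


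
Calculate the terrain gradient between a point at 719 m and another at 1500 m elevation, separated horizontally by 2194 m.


gradient = (1500 - 719) / 2194 = 781 / 2194 = 0.356

0.356


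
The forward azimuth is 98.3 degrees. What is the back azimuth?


back azimuth = (98.3 + 180) mod 360 = 278.3 degrees

278.3 degrees


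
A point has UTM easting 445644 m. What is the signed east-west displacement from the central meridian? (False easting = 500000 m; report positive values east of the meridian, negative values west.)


displacement = 445644 - 500000 = -54356 m

-54356 m


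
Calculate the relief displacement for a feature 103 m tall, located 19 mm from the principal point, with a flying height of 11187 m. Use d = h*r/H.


d = h * r / H = 103 * 19 / 11187 = 0.17 mm

0.17 mm


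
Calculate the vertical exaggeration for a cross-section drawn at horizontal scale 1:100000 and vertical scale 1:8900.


VE = horizontal_scale / vertical_scale = 100000 / 8900 ≈ 11.2

11.2x


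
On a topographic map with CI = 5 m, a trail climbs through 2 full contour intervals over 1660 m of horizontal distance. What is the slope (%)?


elevation change = 2 * 5 = 10 m
slope = 10 / 1660 * 100 = 0.6%

0.6%


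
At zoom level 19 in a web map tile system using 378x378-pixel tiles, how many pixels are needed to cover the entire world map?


tiles per axis = 2^19 = 524288
total tiles = 524288^2 = 274877906944
pixels per axis = 524288 * 378 = 198180864
total pixels = 198180864^2 = 39275654855786496

39275654855786496 pixels


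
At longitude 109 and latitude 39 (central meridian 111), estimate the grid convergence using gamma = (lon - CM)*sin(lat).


gamma = (109 - 111) * sin(39) = -2 * 0.62932 = -1.259 degrees

-1.259 degrees


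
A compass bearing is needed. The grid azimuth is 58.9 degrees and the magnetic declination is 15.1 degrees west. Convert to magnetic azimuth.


magnetic azimuth = grid azimuth - declination (east +ve)
mag_az = 58.9 - -15.1 = 74.0 degrees

74.0 degrees


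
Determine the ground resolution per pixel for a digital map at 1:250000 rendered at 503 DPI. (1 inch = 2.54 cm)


pixel_cm = 2.54 / 503 ≈ 0.00505 cm
ground = pixel_cm * 250000 / 100 = 2.54 * 250000 / (503 * 100) = 635000 / 50300 ≈ 12.62 m

12.62 m


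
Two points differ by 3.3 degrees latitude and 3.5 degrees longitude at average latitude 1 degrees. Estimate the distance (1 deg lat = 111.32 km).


dlat_km = 3.3 * 111.32 = 367.356
dlon_km = 3.5 * 111.32 * cos(1) ≈ 389.561
dist = sqrt(367.356^2 + 389.561^2) ≈ 535.5 km

535.5 km


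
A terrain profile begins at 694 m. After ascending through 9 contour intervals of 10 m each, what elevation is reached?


elevation = 694 + 9 * 10 = 784 m

784 m


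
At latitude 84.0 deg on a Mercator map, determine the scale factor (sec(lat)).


SF = 1 / cos(84.0) = 1 / 0.104528 = 9.567

9.567


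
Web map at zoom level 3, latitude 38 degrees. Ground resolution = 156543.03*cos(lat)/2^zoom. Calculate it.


res = 156543.03 * cos(38) / 2^3 = 156543.03 * 0.78801075 / 8 = 15419.7 m/pixel

15419.7 m/pixel


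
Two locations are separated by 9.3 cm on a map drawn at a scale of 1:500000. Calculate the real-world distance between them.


ground = 9.3 cm * 500000 / 100 = 46500.0 m = 46.5 km

46.5 km


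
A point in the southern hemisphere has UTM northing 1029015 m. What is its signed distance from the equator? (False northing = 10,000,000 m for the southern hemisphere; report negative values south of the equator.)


For southern: actual = 1029015 - 10000000 = -8970985 m

-8970985 m


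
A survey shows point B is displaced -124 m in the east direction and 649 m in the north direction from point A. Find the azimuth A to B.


az = atan2(-124, 649) = -10.8 deg
adjusted to 0-360: 349.2 degrees

349.2 degrees


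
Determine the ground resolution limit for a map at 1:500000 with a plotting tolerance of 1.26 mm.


ground = 1.26 mm * 500000 / 1000 = 630.0 m

630.0 m


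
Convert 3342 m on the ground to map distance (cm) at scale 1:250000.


map_cm = 3342 * 100 / 250000 = 1.3368 cm ≈ 1.34 cm

1.34 cm


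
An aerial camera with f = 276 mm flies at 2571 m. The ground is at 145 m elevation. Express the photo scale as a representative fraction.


scale = f / (H - h) = 276 mm / 2426 m = 276 / 2426000 = 1:8790

1:8790


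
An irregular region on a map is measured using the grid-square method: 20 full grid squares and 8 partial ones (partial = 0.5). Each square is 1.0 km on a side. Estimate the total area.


effective squares = 20 + 8 * 0.5 = 24.0
area = 24.0 * 1.0 = 24.0 km^2

24.0 km^2


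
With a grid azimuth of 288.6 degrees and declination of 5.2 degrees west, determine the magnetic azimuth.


magnetic azimuth = grid azimuth - declination (east +ve)
mag_az = 288.6 - -5.2 = 293.8 degrees

293.8 degrees


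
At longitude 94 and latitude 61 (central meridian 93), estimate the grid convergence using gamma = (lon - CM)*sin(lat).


gamma = (94 - 93) * sin(61) = 1 * 0.87462 = 0.875 degrees

0.875 degrees


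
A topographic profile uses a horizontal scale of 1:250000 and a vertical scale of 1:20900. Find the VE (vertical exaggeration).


VE = horizontal_scale / vertical_scale = 250000 / 20900 ≈ 12.0

12.0x


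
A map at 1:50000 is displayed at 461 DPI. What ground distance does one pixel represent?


pixel_cm = 2.54 / 461 ≈ 0.00551 cm
ground = pixel_cm * 50000 / 100 = 2.54 * 50000 / (461 * 100) = 127000 / 46100 ≈ 2.75 m

2.75 m


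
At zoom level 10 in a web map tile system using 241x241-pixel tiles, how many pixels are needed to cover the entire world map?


tiles per axis = 2^10 = 1024
total tiles = 1024^2 = 1048576
pixels per axis = 1024 * 241 = 246784
total pixels = 246784^2 = 60902342656

60902342656 pixels


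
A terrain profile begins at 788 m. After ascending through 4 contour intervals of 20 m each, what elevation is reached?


elevation = 788 + 4 * 20 = 868 m

868 m


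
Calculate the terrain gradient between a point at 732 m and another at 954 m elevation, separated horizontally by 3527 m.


gradient = (954 - 732) / 3527 = 222 / 3527 = 0.0629

0.0629


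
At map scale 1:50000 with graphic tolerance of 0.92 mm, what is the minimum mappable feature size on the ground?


ground = 0.92 mm * 50000 / 1000 = 46.0 m

46.0 m


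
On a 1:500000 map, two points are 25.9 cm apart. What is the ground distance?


ground = 25.9 cm * 500000 / 100 = 129500.0 m = 129.5 km

129.5 km


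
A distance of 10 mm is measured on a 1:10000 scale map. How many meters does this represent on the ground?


ground = 10 mm * 10000 / 1000 = 100.0 m

100.0 m


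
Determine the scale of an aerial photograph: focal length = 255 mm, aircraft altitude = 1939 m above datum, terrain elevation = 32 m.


scale = f / (H - h) = 255 mm / 1907 m = 255 / 1907000 = 1:7478

1:7478


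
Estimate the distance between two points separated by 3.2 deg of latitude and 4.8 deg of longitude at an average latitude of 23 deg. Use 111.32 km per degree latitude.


dlat_km = 3.2 * 111.32 = 356.224
dlon_km = 4.8 * 111.32 * cos(23) ≈ 491.859
dist = sqrt(356.224^2 + 491.859^2) ≈ 607.3 km

607.3 km


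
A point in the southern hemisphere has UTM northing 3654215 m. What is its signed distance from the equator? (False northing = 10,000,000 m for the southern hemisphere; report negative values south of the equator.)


For southern: actual = 3654215 - 10000000 = -6345785 m

-6345785 m


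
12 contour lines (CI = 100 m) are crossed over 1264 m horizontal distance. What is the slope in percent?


elevation change = 12 * 100 = 1200 m
slope = 1200 / 1264 * 100 = 94.9%

94.9%


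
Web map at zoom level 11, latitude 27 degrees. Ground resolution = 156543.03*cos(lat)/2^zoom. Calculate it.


res = 156543.03 * cos(27) / 2^11 = 156543.03 * 0.89100652 / 2048 = 68.11 m/pixel

68.11 m/pixel


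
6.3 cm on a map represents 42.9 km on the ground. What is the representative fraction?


ground = 42.9 km = 4290000 cm; RF denominator = ground / map = 4290000 / 6.3 ≈ 680952; RF = 1:680952

1:680952


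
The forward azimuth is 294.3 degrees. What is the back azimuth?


back azimuth = (294.3 + 180) mod 360 = 114.3 degrees

114.3 degrees


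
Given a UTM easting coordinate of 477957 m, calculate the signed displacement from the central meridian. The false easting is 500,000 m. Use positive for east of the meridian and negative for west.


displacement = 477957 - 500000 = -22043 m

-22043 m


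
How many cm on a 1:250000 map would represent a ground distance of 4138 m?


map_cm = 4138 * 100 / 250000 = 1.6552 cm ≈ 1.66 cm

1.66 cm


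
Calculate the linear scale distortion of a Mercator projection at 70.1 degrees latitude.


SF = 1 / cos(70.1) = 1 / 0.34038 = 2.938

2.938


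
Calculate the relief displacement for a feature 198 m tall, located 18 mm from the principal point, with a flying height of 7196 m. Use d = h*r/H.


d = h * r / H = 198 * 18 / 7196 = 0.5 mm

0.5 mm


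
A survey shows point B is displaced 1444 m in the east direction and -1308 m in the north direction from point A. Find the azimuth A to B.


az = atan2(1444, -1308) = 132.2 deg
adjusted to 0-360: 132.2 degrees

132.2 degrees


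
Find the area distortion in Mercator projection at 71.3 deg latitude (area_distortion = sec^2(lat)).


area_distortion = 1/cos^2(71.3) = 9.728

9.728


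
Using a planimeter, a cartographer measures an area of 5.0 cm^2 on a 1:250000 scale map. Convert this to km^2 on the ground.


ground_area = 5.0 * (250000/100)^2 = 31250000.0 m^2 = 31.25 km^2

31.25 km^2


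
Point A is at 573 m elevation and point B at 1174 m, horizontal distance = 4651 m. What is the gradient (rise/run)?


gradient = (1174 - 573) / 4651 = 601 / 4651 = 0.1292

0.1292


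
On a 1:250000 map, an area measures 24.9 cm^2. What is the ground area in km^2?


ground_area = 24.9 * (250000/100)^2 = 155625000.0 m^2 = 155.625 km^2

155.625 km^2


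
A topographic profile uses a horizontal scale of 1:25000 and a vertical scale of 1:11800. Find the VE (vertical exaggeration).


VE = horizontal_scale / vertical_scale = 25000 / 11800 ≈ 2.1

2.1x


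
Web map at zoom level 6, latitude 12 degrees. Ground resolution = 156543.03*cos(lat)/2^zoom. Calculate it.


res = 156543.03 * cos(12) / 2^6 = 156543.03 * 0.9781476 / 64 = 2392.53 m/pixel

2392.53 m/pixel


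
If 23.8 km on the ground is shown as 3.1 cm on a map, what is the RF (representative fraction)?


ground = 23.8 km = 2380000 cm; RF denominator = ground / map = 2380000 / 3.1 ≈ 767742; RF = 1:767742

1:767742


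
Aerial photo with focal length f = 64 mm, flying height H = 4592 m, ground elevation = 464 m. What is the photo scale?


scale = f / (H - h) = 64 mm / 4128 m = 64 / 4128000 = 1:64500

1:64500


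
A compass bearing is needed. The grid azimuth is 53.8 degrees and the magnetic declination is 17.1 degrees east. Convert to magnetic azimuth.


magnetic azimuth = grid azimuth - declination (east +ve)
mag_az = 53.8 - 17.1 = 36.7 degrees

36.7 degrees


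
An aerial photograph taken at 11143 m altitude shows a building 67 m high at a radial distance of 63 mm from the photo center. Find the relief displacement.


d = h * r / H = 67 * 63 / 11143 = 0.38 mm

0.38 mm


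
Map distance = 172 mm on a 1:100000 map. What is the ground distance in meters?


ground = 172 mm * 100000 / 1000 = 17200.0 m

17200.0 m


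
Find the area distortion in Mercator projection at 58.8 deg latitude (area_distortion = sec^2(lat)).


area_distortion = 1/cos^2(58.8) = 3.726

3.726


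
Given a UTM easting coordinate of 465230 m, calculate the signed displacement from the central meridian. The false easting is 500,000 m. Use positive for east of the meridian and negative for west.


displacement = 465230 - 500000 = -34770 m

-34770 m


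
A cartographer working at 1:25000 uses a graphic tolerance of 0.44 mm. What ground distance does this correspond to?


ground = 0.44 mm * 25000 / 1000 = 11.0 m

11.0 m


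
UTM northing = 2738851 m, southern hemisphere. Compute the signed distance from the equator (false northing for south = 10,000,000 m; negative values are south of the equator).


For southern: actual = 2738851 - 10000000 = -7261149 m

-7261149 m


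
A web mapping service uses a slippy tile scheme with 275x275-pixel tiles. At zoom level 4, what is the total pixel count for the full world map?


tiles per axis = 2^4 = 16
total tiles = 16^2 = 256
pixels per axis = 16 * 275 = 4400
total pixels = 4400^2 = 19360000

19360000 pixels


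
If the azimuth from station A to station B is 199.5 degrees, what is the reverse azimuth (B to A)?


back azimuth = (199.5 + 180) mod 360 = 19.5 degrees

19.5 degrees


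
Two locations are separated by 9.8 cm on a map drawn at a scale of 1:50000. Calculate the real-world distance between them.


ground = 9.8 cm * 50000 / 100 = 4900.0 m = 4.9 km

4.9 km


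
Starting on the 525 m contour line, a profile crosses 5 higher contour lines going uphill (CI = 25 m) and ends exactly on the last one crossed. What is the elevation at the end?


elevation = 525 + 5 * 25 = 650 m

650 m


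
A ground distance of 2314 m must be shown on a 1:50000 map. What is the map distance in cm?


map_cm = 2314 * 100 / 50000 = 4.628 cm ≈ 4.63 cm

4.63 cm


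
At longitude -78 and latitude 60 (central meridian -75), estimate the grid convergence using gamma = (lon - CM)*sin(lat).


gamma = (-78 - -75) * sin(60) = -3 * 0.866025 = -2.598 degrees

-2.598 degrees


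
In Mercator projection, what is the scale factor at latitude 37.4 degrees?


SF = 1 / cos(37.4) = 1 / 0.794415 = 1.259

1.259


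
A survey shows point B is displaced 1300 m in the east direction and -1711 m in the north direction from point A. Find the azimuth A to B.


az = atan2(1300, -1711) = 142.8 deg
adjusted to 0-360: 142.8 degrees

142.8 degrees


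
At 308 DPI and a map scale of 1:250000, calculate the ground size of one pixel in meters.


pixel_cm = 2.54 / 308 ≈ 0.008247 cm
ground = pixel_cm * 250000 / 100 = 2.54 * 250000 / (308 * 100) = 635000 / 30800 ≈ 20.62 m

20.62 m


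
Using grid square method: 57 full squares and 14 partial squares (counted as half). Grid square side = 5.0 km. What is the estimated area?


effective squares = 57 + 14 * 0.5 = 64.0
area = 64.0 * 25.0 = 1600.0 km^2

1600.0 km^2


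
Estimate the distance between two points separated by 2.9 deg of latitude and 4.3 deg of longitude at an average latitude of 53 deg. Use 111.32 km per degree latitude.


dlat_km = 2.9 * 111.32 = 322.828
dlon_km = 4.3 * 111.32 * cos(53) ≈ 288.074
dist = sqrt(322.828^2 + 288.074^2) ≈ 432.7 km

432.7 km


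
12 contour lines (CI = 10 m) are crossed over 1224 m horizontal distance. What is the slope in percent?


elevation change = 12 * 10 = 120 m
slope = 120 / 1224 * 100 = 9.8%

9.8%


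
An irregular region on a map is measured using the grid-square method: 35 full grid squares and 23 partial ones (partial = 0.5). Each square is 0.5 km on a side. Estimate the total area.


effective squares = 35 + 23 * 0.5 = 46.5
area = 46.5 * 0.25 = 11.625 km^2

11.625 km^2


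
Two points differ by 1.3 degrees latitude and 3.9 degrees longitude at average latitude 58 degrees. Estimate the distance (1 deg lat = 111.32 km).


dlat_km = 1.3 * 111.32 = 144.716
dlon_km = 3.9 * 111.32 * cos(58) ≈ 230.063
dist = sqrt(144.716^2 + 230.063^2) ≈ 271.8 km

271.8 km


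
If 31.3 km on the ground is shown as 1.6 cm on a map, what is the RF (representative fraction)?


ground = 31.3 km = 3130000 cm; RF denominator = ground / map = 3130000 / 1.6 = 1956250; RF = 1:1956250

1:1956250


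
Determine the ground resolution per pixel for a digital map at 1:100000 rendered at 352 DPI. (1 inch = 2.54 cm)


pixel_cm = 2.54 / 352 ≈ 0.007216 cm
ground = pixel_cm * 100000 / 100 = 2.54 * 100000 / (352 * 100) = 254000 / 35200 ≈ 7.22 m

7.22 m


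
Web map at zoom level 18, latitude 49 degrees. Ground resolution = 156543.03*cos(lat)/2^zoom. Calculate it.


res = 156543.03 * cos(49) / 2^18 = 156543.03 * 0.65605903 / 262144 = 0.39 m/pixel

0.39 m/pixel


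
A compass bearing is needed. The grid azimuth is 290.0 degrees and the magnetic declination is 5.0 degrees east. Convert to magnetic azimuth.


magnetic azimuth = grid azimuth - declination (east +ve)
mag_az = 290.0 - 5.0 = 285.0 degrees

285.0 degrees


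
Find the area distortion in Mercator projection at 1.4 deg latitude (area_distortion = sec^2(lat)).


area_distortion = 1/cos^2(1.4) = 1.001

1.001


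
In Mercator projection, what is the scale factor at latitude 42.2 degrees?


SF = 1 / cos(42.2) = 1 / 0.740805 = 1.35

1.35


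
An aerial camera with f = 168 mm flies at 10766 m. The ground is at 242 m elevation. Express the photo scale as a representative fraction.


scale = f / (H - h) = 168 mm / 10524 m = 168 / 10524000 = 1:62643

1:62643


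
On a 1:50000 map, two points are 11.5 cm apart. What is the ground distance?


ground = 11.5 cm * 50000 / 100 = 5750.0 m = 5.75 km

5.75 km


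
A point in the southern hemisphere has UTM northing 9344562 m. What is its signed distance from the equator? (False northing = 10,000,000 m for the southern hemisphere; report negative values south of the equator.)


For southern: actual = 9344562 - 10000000 = -655438 m

-655438 m


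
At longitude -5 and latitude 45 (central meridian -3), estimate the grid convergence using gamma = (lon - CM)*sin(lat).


gamma = (-5 - -3) * sin(45) = -2 * 0.707107 = -1.414 degrees

-1.414 degrees


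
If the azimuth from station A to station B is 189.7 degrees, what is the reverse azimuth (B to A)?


back azimuth = (189.7 + 180) mod 360 = 9.7 degrees

9.7 degrees


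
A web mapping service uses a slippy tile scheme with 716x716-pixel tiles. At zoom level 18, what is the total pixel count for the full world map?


tiles per axis = 2^18 = 262144
total tiles = 262144^2 = 68719476736
pixels per axis = 262144 * 716 = 187695104
total pixels = 187695104^2 = 35229452065570816

35229452065570816 pixels


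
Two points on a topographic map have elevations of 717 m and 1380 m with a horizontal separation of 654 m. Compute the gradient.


gradient = (1380 - 717) / 654 = 663 / 654 = 1.0138

1.0138


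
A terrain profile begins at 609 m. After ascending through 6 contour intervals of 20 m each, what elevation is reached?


elevation = 609 + 6 * 20 = 729 m

729 m


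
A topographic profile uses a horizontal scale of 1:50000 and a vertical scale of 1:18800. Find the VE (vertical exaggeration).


VE = horizontal_scale / vertical_scale = 50000 / 18800 ≈ 2.7

2.7x


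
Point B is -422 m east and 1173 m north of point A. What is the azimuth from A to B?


az = atan2(-422, 1173) = -19.8 deg
adjusted to 0-360: 340.2 degrees

340.2 degrees


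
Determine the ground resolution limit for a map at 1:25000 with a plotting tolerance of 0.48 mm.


ground = 0.48 mm * 25000 / 1000 = 12.0 m

12.0 m


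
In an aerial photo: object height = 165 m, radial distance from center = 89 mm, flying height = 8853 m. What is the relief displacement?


d = h * r / H = 165 * 89 / 8853 = 1.66 mm

1.66 mm


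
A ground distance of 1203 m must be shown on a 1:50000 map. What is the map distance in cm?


map_cm = 1203 * 100 / 50000 = 2.406 cm ≈ 2.41 cm

2.41 cm


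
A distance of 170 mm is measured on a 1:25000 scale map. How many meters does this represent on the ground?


ground = 170 mm * 25000 / 1000 = 4250.0 m

4250.0 m


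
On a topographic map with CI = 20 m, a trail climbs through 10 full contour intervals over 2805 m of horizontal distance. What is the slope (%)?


elevation change = 10 * 20 = 200 m
slope = 200 / 2805 * 100 = 7.1%

7.1%


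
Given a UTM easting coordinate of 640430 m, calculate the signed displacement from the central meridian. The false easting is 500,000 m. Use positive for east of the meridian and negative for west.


displacement = 640430 - 500000 = 140430 m

140430 m


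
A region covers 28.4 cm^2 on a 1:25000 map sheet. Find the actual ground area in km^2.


ground_area = 28.4 * (25000/100)^2 = 1775000.0 m^2 = 1.775 km^2

1.775 km^2


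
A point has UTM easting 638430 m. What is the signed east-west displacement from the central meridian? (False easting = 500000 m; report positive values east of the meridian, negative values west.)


displacement = 638430 - 500000 = 138430 m

138430 m


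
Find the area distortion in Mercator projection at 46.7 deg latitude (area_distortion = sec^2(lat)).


area_distortion = 1/cos^2(46.7) = 2.126

2.126


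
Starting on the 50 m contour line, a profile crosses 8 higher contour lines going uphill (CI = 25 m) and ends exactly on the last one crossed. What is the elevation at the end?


elevation = 50 + 8 * 25 = 250 m

250 m


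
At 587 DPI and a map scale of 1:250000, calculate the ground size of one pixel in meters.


pixel_cm = 2.54 / 587 ≈ 0.004327 cm
ground = pixel_cm * 250000 / 100 = 2.54 * 250000 / (587 * 100) = 635000 / 58700 ≈ 10.82 m

10.82 m


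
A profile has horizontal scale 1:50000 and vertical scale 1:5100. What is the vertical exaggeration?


VE = horizontal_scale / vertical_scale = 50000 / 5100 ≈ 9.8

9.8x


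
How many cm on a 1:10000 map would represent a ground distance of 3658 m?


map_cm = 3658 * 100 / 10000 = 36.58 cm

36.58 cm


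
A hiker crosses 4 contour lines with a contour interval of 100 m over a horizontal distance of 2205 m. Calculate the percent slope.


elevation change = 4 * 100 = 400 m
slope = 400 / 2205 * 100 = 18.1%

18.1%


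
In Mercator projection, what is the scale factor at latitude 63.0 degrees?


SF = 1 / cos(63.0) = 1 / 0.45399 = 2.203

2.203


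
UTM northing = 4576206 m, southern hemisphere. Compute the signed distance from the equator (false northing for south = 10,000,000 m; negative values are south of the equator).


For southern: actual = 4576206 - 10000000 = -5423794 m

-5423794 m


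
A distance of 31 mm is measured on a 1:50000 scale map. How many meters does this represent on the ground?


ground = 31 mm * 50000 / 1000 = 1550.0 m

1550.0 m


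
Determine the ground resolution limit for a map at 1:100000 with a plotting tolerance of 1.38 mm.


ground = 1.38 mm * 100000 / 1000 = 138.0 m

138.0 m


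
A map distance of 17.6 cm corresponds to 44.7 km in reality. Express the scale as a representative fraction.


ground = 44.7 km = 4470000 cm; RF denominator = ground / map = 4470000 / 17.6 ≈ 253977; RF = 1:253977

1:253977
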